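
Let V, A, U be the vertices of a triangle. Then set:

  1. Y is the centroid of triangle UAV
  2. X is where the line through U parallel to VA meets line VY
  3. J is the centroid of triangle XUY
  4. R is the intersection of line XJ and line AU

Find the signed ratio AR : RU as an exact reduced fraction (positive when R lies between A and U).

Assign V = (0, 0), A = (1, 0), U = (0, 1) — the answer is frame-independent, so this choice is without loss of generality.
1. Y is the centroid of triangle UAV ⇒ Y = (1/3, 1/3)
2. X is where the line through U parallel to VA meets line VY ⇒ X = (1, 1)
3. J is the centroid of triangle XUY ⇒ J = (4/9, 7/9)
4. R is the intersection of line XJ and line AU ⇒ R = (2/7, 5/7)
R = A + t·(U−A) with t = 5/7, so AR:RU = t:(1−t) = 5/7:2/7

AR:RU = 5/2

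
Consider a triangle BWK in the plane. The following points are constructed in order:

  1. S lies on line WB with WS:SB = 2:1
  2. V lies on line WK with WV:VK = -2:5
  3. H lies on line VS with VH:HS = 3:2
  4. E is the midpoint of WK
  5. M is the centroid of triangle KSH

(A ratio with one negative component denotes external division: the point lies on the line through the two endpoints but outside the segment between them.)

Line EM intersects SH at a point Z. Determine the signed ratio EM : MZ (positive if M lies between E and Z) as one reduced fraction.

Assign B = (0, 0), W = (1, 0), K = (0, 1) — the answer is frame-independent, so this choice is without loss of generality.
1. S lies on line WB with WS:SB = 2:1 ⇒ S = (1/3, 0)
2. V lies on line WK with WV:VK = -2:5 ⇒ V = (5/3, -2/3)
3. H lies on line VS with VH:HS = 3:2 ⇒ H = (13/15, -4/15)
4. E is the midpoint of WK ⇒ E = (1/2, 1/2)
5. M is the centroid of triangle KSH ⇒ M = (2/5, 11/45)
line EM meets SH at Z = (17/55, 2/165)
M = E + t·(Z−E) with t = 11/21, so EM:MZ = 11/21:10/21

EM:MZ = 11/10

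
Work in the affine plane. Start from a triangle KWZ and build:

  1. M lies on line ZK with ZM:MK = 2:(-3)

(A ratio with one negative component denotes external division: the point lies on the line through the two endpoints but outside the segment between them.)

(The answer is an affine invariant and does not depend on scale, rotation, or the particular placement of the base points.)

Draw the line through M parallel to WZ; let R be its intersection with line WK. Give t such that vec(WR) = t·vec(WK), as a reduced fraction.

Set K = (0, 0), W = (1, 0), Z = (0, 1); any affine frame gives the same invariant.
1. M lies on line ZK with ZM:MK = 2:(-3) ⇒ M = (0, 3)
through M parallel to WZ: direction (-1, 1); meets WK at R = (3, 0)
R = W + t·(K−W) with t = -2

t = -2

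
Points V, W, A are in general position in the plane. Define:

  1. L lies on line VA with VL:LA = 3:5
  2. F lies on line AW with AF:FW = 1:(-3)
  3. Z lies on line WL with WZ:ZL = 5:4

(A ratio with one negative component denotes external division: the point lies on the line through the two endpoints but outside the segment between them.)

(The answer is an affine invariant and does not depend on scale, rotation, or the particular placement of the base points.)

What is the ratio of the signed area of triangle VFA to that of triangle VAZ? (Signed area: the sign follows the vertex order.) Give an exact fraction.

[VFA]:[VAZ] = 9/8

Work in coordinates with V = (0, 0), W = (1, 0), A = (0, 1).
1. L lies on line VA with VL:LA = 3:5 ⇒ L = (0, 3/8)
2. F lies on line AW with AF:FW = 1:(-3) ⇒ F = (-1/2, 3/2)
3. Z lies on line WL with WZ:ZL = 5:4 ⇒ Z = (4/9, 5/24)
2·[VFA] = -1/2, 2·[VAZ] = -4/9
[VFA]:[VAZ] = -1/2:-4/9 = 9/8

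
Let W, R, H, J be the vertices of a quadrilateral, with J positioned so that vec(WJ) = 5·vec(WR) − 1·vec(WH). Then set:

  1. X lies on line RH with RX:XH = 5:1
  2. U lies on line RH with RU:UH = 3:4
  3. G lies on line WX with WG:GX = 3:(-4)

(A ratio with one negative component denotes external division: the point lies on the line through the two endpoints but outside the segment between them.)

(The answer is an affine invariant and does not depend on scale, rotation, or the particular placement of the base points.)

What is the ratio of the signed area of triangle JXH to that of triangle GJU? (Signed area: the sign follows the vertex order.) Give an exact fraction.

Choose coordinates W = (0, 0), R = (1, 0), H = (0, 1), J = (5, -1).
1. X lies on line RH with RX:XH = 5:1 ⇒ X = (1/6, 5/6)
2. U lies on line RH with RU:UH = 3:4 ⇒ U = (4/7, 3/7)
3. G lies on line WX with WG:GX = 3:(-4) ⇒ G = (-1/2, -5/2)
2·[JXH] = -1/2, 2·[GJU] = 29/2
[JXH]:[GJU] = -1/2:29/2 = -1/29

[JXH]:[GJU] = -1/29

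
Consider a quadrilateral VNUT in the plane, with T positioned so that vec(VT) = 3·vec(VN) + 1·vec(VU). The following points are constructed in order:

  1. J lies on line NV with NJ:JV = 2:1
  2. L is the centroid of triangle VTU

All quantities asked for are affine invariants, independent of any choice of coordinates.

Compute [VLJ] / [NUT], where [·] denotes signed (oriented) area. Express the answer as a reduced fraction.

Choose coordinates V = (0, 0), N = (1, 0), U = (0, 1), T = (3, 1).
1. J lies on line NV with NJ:JV = 2:1 ⇒ J = (1/3, 0)
2. L is the centroid of triangle VTU ⇒ L = (1, 2/3)
2·[VLJ] = -2/9, 2·[NUT] = -3
[VLJ]:[NUT] = -2/9:-3 = 2/27

[VLJ]:[NUT] = 2/27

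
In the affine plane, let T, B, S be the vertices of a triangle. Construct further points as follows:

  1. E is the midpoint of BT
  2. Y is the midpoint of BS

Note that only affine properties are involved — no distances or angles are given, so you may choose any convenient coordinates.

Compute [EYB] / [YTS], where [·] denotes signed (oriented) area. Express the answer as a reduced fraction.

[EYB]:[YTS] = 1/2

Set T = (0, 0), B = (1, 0), S = (0, 1); any affine frame gives the same invariant.
1. E is the midpoint of BT ⇒ E = (1/2, 0)
2. Y is the midpoint of BS ⇒ Y = (1/2, 1/2)
2·[EYB] = -1/4, 2·[YTS] = -1/2
[EYB]:[YTS] = -1/4:-1/2 = 1/2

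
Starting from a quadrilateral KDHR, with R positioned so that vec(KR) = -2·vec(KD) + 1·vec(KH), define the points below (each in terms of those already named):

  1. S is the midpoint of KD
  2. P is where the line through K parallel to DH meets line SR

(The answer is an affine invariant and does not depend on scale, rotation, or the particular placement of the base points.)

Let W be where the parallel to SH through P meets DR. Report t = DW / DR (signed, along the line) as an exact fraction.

Work in coordinates with K = (0, 0), D = (1, 0), H = (0, 1), R = (-2, 1).
1. S is the midpoint of KD ⇒ S = (1/2, 0)
2. P is where the line through K parallel to DH meets line SR ⇒ P = (-1/3, 1/3)
through P parallel to SH: direction (-1/2, 1); meets DR at W = (-2/5, 7/15)
W = D + t·(R−D) with t = 7/15

t = 7/15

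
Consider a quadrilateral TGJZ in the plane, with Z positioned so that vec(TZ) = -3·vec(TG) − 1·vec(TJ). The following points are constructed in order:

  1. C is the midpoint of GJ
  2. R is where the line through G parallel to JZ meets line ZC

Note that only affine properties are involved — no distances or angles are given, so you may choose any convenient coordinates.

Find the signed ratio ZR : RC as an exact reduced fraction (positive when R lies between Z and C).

Work in coordinates with T = (0, 0), G = (1, 0), J = (0, 1), Z = (-3, -1).
1. C is the midpoint of GJ ⇒ C = (1/2, 1/2)
2. R is where the line through G parallel to JZ meets line ZC ⇒ R = (4, 2)
R = Z + t·(C−Z) with t = 2, so ZR:RC = t:(1−t) = 2:-1

ZR:RC = -2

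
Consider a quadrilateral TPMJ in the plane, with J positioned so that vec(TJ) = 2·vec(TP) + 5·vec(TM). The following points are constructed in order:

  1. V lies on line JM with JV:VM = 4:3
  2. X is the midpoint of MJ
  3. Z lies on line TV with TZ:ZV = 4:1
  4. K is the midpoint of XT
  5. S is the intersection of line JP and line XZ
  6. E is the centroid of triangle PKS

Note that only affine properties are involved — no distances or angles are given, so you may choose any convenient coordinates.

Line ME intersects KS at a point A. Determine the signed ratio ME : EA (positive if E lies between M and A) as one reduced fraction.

ME:EA = -21/11

Set T = (0, 0), P = (1, 0), M = (0, 1), J = (2, 5); any affine frame gives the same invariant.
1. V lies on line JM with JV:VM = 4:3 ⇒ V = (6/7, 19/7)
2. X is the midpoint of MJ ⇒ X = (1, 3)
3. Z lies on line TV with TZ:ZV = 4:1 ⇒ Z = (24/35, 76/35)
4. K is the midpoint of XT ⇒ K = (1/2, 3/2)
5. S is the intersection of line JP and line XZ ⇒ S = (59/26, 165/26)
6. E is the centroid of triangle PKS ⇒ E = (49/39, 34/13)
line ME meets KS at A = (70/117, 23/13)
E = M + t·(A−M) with t = 21/10, so ME:EA = 21/10:-11/10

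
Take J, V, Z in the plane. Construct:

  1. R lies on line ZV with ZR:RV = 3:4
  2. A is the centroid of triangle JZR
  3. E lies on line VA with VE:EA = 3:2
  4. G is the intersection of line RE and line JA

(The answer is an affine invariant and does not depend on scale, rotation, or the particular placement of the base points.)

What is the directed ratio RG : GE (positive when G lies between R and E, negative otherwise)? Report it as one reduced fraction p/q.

RG:GE = -15/22

Choose coordinates J = (0, 0), V = (1, 0), Z = (0, 1).
1. R lies on line ZV with ZR:RV = 3:4 ⇒ R = (3/7, 4/7)
2. A is the centroid of triangle JZR ⇒ A = (1/7, 11/21)
3. E lies on line VA with VE:EA = 3:2 ⇒ E = (17/35, 11/35)
4. G is the intersection of line RE and line JA ⇒ G = (15/49, 55/49)
G = R + t·(E−R) with t = -15/7, so RG:GE = t:(1−t) = -15/7:22/7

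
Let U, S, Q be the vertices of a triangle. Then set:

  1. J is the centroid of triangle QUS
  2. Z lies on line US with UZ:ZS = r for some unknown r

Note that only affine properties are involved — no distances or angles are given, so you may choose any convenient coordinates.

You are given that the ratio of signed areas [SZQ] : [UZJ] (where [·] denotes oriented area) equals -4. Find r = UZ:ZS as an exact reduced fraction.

Set U = (0, 0), S = (1, 0), Q = (0, 1); any affine frame gives the same invariant.
1. J is the centroid of triangle QUS ⇒ J = (1/3, 1/3)
2. With UZ:ZS = r, write λ = r/(r+1) so Z = U + λ·(S−U); Z is affine-linear in λ
Every point depending on Z is an affine combination of Z and λ-independent points, so each such coordinate is linear in λ; the λ² term in each signed area is a multiple of (S−U)×(S−U) = 0, so 2·[SZQ] and 2·[UZJ] are each linear in λ. Evaluating at λ=0 and λ=1:
  2·[SZQ] = λ − 1,   2·[UZJ] = 1/3·λ
So [SZQ]:[UZJ] = (λ − 1) / (1/3·λ). Setting this equal to -4:
  λ − 1 = -4·(1/3·λ)  ⇒  λ = 3/7
Then r = λ/(1−λ) = (3/7)/(4/7) = 3/4. Check: with r = 3/4, Z = (3/7, 0) and [SZQ]:[UZJ] = -4 as required.

r = 3/4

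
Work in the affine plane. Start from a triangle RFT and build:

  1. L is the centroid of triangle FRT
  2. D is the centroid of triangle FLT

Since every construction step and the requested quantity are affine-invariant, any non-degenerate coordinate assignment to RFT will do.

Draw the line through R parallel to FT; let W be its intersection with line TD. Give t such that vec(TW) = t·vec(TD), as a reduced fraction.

Set R = (0, 0), F = (1, 0), T = (0, 1); any affine frame gives the same invariant.
1. L is the centroid of triangle FRT ⇒ L = (1/3, 1/3)
2. D is the centroid of triangle FLT ⇒ D = (4/9, 4/9)
through R parallel to FT: direction (-1, 1); meets TD at W = (4, -4)
W = T + t·(D−T) with t = 9

t = 9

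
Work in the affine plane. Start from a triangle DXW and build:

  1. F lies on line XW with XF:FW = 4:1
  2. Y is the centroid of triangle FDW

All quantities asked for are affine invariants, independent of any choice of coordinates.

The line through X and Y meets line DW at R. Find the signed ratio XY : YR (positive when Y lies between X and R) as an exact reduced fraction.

Assign D = (0, 0), X = (1, 0), W = (0, 1) — the answer is frame-independent, so this choice is without loss of generality.
1. F lies on line XW with XF:FW = 4:1 ⇒ F = (1/5, 4/5)
2. Y is the centroid of triangle FDW ⇒ Y = (1/15, 3/5)
line XY meets DW at R = (0, 9/14)
Y = X + t·(R−X) with t = 14/15, so XY:YR = 14/15:1/15

XY:YR = 14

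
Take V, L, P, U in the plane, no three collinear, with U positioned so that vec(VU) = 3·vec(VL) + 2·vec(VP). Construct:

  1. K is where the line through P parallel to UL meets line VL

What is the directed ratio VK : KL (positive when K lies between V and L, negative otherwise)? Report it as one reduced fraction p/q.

Assign V = (0, 0), L = (1, 0), P = (0, 1), U = (3, 2) — the answer is frame-independent, so this choice is without loss of generality.
1. K is where the line through P parallel to UL meets line VL ⇒ K = (-1, 0)
K = V + t·(L−V) with t = -1, so VK:KL = t:(1−t) = -1:2

VK:KL = -1/2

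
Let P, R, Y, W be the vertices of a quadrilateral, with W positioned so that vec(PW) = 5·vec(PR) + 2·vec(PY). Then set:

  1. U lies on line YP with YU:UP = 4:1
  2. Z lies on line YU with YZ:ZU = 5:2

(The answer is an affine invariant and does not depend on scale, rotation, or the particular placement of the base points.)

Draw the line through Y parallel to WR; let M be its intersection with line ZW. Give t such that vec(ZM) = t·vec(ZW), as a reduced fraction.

t = -8/13

Work in coordinates with P = (0, 0), R = (1, 0), Y = (0, 1), W = (5, 2).
1. U lies on line YP with YU:UP = 4:1 ⇒ U = (0, 1/5)
2. Z lies on line YU with YZ:ZU = 5:2 ⇒ Z = (0, 3/7)
through Y parallel to WR: direction (-4, -2); meets ZW at M = (-40/13, -7/13)
M = Z + t·(W−Z) with t = -8/13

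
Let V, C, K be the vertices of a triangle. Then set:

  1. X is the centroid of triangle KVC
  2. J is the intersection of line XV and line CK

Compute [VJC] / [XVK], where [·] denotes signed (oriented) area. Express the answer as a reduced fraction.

[VJC]:[XVK] = 3/2

Set V = (0, 0), C = (1, 0), K = (0, 1); any affine frame gives the same invariant.
1. X is the centroid of triangle KVC ⇒ X = (1/3, 1/3)
2. J is the intersection of line XV and line CK ⇒ J = (1/2, 1/2)
2·[VJC] = -1/2, 2·[XVK] = -1/3
[VJC]:[XVK] = -1/2:-1/3 = 3/2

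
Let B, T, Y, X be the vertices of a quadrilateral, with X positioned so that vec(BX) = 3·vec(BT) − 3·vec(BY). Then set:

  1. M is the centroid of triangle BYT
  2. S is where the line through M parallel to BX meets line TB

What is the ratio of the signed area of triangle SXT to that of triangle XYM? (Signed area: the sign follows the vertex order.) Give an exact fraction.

Set B = (0, 0), T = (1, 0), Y = (0, 1), X = (3, -3); any affine frame gives the same invariant.
1. M is the centroid of triangle BYT ⇒ M = (1/3, 1/3)
2. S is where the line through M parallel to BX meets line TB ⇒ S = (2/3, 0)
2·[SXT] = 1, 2·[XYM] = 2/3
[SXT]:[XYM] = 1:2/3 = 3/2

[SXT]:[XYM] = 3/2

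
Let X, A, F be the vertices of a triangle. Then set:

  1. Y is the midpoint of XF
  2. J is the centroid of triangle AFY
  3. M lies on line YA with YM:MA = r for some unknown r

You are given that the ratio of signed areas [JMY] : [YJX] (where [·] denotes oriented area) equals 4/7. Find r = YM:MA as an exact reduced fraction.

Set X = (0, 0), A = (1, 0), F = (0, 1); any affine frame gives the same invariant.
1. Y is the midpoint of XF ⇒ Y = (0, 1/2)
2. J is the centroid of triangle AFY ⇒ J = (1/3, 1/2)
3. With YM:MA = r, write λ = r/(r+1) so M = Y + λ·(A−Y); M is affine-linear in λ
Every point depending on M is an affine combination of M and λ-independent points, so each such coordinate is linear in λ; the λ² term in each signed area is a multiple of (A−Y)×(A−Y) = 0, so 2·[JMY] and 2·[YJX] are each linear in λ. Evaluating at λ=0 and λ=1:
  2·[JMY] = -1/6·λ,   2·[YJX] = -1/6
So [JMY]:[YJX] = (-1/6·λ) / (-1/6). Setting this equal to 4/7:
  -1/6·λ = 4/7·(-1/6)  ⇒  λ = 4/7
Then r = λ/(1−λ) = (4/7)/(3/7) = 4/3. Check: with r = 4/3, M = (4/7, 3/14) and [JMY]:[YJX] = 4/7 as required.

r = 4/3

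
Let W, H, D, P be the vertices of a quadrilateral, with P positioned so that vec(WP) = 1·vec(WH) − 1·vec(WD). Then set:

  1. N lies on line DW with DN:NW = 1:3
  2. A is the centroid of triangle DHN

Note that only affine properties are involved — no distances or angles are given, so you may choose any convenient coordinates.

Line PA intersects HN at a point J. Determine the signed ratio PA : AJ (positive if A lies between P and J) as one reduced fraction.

Work in coordinates with W = (0, 0), H = (1, 0), D = (0, 1), P = (1, -1).
1. N lies on line DW with DN:NW = 1:3 ⇒ N = (0, 3/4)
2. A is the centroid of triangle DHN ⇒ A = (1/3, 7/12)
line PA meets HN at J = (5/13, 6/13)
A = P + t·(J−P) with t = 13/12, so PA:AJ = 13/12:-1/12

PA:AJ = -13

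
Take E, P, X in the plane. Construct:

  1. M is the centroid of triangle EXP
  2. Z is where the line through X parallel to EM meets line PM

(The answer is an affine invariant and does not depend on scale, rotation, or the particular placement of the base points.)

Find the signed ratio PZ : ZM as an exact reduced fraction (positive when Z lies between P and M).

PZ:ZM = -2

Choose coordinates E = (0, 0), P = (1, 0), X = (0, 1).
1. M is the centroid of triangle EXP ⇒ M = (1/3, 1/3)
2. Z is where the line through X parallel to EM meets line PM ⇒ Z = (-1/3, 2/3)
Z = P + t·(M−P) with t = 2, so PZ:ZM = t:(1−t) = 2:-1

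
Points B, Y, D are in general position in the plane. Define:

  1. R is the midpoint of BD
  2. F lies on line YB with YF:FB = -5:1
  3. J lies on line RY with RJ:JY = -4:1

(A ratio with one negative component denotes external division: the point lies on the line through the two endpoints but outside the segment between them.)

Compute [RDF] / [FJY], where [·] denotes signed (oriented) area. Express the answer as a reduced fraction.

Assign B = (0, 0), Y = (1, 0), D = (0, 1) — the answer is frame-independent, so this choice is without loss of generality.
1. R is the midpoint of BD ⇒ R = (0, 1/2)
2. F lies on line YB with YF:FB = -5:1 ⇒ F = (-1/4, 0)
3. J lies on line RY with RJ:JY = -4:1 ⇒ J = (4/3, -1/6)
2·[RDF] = 1/8, 2·[FJY] = 5/24
[RDF]:[FJY] = 1/8:5/24 = 3/5

[RDF]:[FJY] = 3/5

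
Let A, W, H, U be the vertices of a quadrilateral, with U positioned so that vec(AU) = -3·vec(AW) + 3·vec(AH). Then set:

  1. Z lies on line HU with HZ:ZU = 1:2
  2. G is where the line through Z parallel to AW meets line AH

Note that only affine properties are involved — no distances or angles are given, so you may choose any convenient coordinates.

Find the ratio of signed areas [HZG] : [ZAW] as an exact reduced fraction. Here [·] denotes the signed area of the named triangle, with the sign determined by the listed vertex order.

[HZG]:[ZAW] = -2/5

Set A = (0, 0), W = (1, 0), H = (0, 1), U = (-3, 3); any affine frame gives the same invariant.
1. Z lies on line HU with HZ:ZU = 1:2 ⇒ Z = (-1, 5/3)
2. G is where the line through Z parallel to AW meets line AH ⇒ G = (0, 5/3)
2·[HZG] = -2/3, 2·[ZAW] = 5/3
[HZG]:[ZAW] = -2/3:5/3 = -2/5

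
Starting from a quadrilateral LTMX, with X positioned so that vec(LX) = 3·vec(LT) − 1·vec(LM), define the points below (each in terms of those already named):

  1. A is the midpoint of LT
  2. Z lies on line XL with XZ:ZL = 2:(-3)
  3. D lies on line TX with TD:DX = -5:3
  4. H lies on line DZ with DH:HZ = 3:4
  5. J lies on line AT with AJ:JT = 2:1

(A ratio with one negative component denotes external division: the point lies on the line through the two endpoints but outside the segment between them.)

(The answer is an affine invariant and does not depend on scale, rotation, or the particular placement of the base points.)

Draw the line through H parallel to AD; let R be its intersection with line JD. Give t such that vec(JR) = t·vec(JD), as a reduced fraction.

t = -101/70

Work in coordinates with L = (0, 0), T = (1, 0), M = (0, 1), X = (3, -1).
1. A is the midpoint of LT ⇒ A = (1/2, 0)
2. Z lies on line XL with XZ:ZL = 2:(-3) ⇒ Z = (9, -3)
3. D lies on line TX with TD:DX = -5:3 ⇒ D = (6, -5/2)
4. H lies on line DZ with DH:HZ = 3:4 ⇒ H = (51/7, -19/7)
5. J lies on line AT with AJ:JT = 2:1 ⇒ J = (5/6, 0)
through H parallel to AD: direction (11/2, -5/2); meets JD at R = (-927/140, 101/28)
R = J + t·(D−J) with t = -101/70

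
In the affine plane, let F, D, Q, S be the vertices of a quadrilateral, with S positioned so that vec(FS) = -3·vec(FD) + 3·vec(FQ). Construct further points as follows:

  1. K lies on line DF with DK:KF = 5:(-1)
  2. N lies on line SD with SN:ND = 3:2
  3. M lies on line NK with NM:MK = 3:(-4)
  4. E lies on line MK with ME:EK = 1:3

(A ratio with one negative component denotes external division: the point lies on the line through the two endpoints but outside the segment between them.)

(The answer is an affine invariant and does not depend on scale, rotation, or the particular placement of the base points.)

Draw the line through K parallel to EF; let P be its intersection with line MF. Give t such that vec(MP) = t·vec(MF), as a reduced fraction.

t = 4

Work in coordinates with F = (0, 0), D = (1, 0), Q = (0, 1), S = (-3, 3).
1. K lies on line DF with DK:KF = 5:(-1) ⇒ K = (-1/4, 0)
2. N lies on line SD with SN:ND = 3:2 ⇒ N = (-3/5, 6/5)
3. M lies on line NK with NM:MK = 3:(-4) ⇒ M = (-33/20, 24/5)
4. E lies on line MK with ME:EK = 1:3 ⇒ E = (-13/10, 18/5)
through K parallel to EF: direction (13/10, -18/5); meets MF at P = (99/20, -72/5)
P = M + t·(F−M) with t = 4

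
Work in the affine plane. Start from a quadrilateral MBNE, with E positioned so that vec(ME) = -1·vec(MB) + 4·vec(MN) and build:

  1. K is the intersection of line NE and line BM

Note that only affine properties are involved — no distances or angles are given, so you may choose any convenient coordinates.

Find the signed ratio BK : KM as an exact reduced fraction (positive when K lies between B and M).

Choose coordinates M = (0, 0), B = (1, 0), N = (0, 1), E = (-1, 4).
1. K is the intersection of line NE and line BM ⇒ K = (1/3, 0)
K = B + t·(M−B) with t = 2/3, so BK:KM = t:(1−t) = 2/3:1/3

BK:KM = 2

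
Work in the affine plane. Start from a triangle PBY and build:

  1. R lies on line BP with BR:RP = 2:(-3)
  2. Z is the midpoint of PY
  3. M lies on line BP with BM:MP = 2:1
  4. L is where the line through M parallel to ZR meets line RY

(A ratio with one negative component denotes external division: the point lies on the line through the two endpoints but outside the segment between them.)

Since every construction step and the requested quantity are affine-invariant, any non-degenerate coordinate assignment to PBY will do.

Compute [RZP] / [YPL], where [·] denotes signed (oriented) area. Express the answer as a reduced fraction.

Work in coordinates with P = (0, 0), B = (1, 0), Y = (0, 1).
1. R lies on line BP with BR:RP = 2:(-3) ⇒ R = (3, 0)
2. Z is the midpoint of PY ⇒ Z = (0, 1/2)
3. M lies on line BP with BM:MP = 2:1 ⇒ M = (1/3, 0)
4. L is where the line through M parallel to ZR meets line RY ⇒ L = (17/3, -8/9)
2·[RZP] = 3/2, 2·[YPL] = 17/3
[RZP]:[YPL] = 3/2:17/3 = 9/34

[RZP]:[YPL] = 9/34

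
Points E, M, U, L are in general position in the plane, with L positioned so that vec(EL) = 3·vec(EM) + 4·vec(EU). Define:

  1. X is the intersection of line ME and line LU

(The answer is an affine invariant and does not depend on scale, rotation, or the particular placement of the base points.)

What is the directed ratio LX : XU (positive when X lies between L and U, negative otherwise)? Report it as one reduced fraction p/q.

LX:XU = -4

Set E = (0, 0), M = (1, 0), U = (0, 1), L = (3, 4); any affine frame gives the same invariant.
1. X is the intersection of line ME and line LU ⇒ X = (-1, 0)
X = L + t·(U−L) with t = 4/3, so LX:XU = t:(1−t) = 4/3:-1/3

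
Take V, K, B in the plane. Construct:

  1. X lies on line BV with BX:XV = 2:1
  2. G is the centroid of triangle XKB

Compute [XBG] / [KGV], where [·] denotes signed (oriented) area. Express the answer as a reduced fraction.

Set V = (0, 0), K = (1, 0), B = (0, 1); any affine frame gives the same invariant.
1. X lies on line BV with BX:XV = 2:1 ⇒ X = (0, 1/3)
2. G is the centroid of triangle XKB ⇒ G = (1/3, 4/9)
2·[XBG] = -2/9, 2·[KGV] = 4/9
[XBG]:[KGV] = -2/9:4/9 = -1/2

[XBG]:[KGV] = -1/2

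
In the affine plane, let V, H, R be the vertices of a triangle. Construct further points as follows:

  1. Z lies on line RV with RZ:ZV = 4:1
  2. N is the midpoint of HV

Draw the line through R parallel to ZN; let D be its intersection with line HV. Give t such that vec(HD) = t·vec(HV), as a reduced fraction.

t = -3/2

Choose coordinates V = (0, 0), H = (1, 0), R = (0, 1).
1. Z lies on line RV with RZ:ZV = 4:1 ⇒ Z = (0, 1/5)
2. N is the midpoint of HV ⇒ N = (1/2, 0)
through R parallel to ZN: direction (1/2, -1/5); meets HV at D = (5/2, 0)
D = H + t·(V−H) with t = -3/2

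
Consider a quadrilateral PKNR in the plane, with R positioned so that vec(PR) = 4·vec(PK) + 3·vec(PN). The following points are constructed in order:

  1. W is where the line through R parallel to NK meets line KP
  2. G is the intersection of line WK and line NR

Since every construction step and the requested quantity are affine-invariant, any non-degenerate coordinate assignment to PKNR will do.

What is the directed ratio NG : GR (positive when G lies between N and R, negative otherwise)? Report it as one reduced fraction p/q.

Work in coordinates with P = (0, 0), K = (1, 0), N = (0, 1), R = (4, 3).
1. W is where the line through R parallel to NK meets line KP ⇒ W = (7, 0)
2. G is the intersection of line WK and line NR ⇒ G = (-2, 0)
G = N + t·(R−N) with t = -1/2, so NG:GR = t:(1−t) = -1/2:3/2

NG:GR = -1/3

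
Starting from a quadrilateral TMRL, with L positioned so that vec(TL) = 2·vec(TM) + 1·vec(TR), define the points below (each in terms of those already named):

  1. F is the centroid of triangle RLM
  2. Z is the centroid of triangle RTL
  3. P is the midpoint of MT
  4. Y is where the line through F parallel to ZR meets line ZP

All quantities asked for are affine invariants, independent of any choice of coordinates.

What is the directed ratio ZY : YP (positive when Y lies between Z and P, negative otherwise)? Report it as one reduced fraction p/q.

ZY:YP = -2/11

Set T = (0, 0), M = (1, 0), R = (0, 1), L = (2, 1); any affine frame gives the same invariant.
1. F is the centroid of triangle RLM ⇒ F = (1, 2/3)
2. Z is the centroid of triangle RTL ⇒ Z = (2/3, 2/3)
3. P is the midpoint of MT ⇒ P = (1/2, 0)
4. Y is where the line through F parallel to ZR meets line ZP ⇒ Y = (19/27, 22/27)
Y = Z + t·(P−Z) with t = -2/9, so ZY:YP = t:(1−t) = -2/9:11/9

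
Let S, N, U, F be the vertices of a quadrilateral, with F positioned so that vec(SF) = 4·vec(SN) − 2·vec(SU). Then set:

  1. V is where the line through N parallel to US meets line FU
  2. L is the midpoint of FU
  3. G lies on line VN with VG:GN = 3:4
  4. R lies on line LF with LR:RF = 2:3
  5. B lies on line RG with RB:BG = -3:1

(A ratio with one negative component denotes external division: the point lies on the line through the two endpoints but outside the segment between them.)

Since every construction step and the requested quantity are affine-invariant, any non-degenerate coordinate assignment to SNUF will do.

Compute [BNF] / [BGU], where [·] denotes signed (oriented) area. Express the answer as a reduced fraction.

[BNF]:[BGU] = 23/7

Work in coordinates with S = (0, 0), N = (1, 0), U = (0, 1), F = (4, -2).
1. V is where the line through N parallel to US meets line FU ⇒ V = (1, 1/4)
2. L is the midpoint of FU ⇒ L = (2, -1/2)
3. G lies on line VN with VG:GN = 3:4 ⇒ G = (1, 1/7)
4. R lies on line LF with LR:RF = 2:3 ⇒ R = (14/5, -11/10)
5. B lies on line RG with RB:BG = -3:1 ⇒ B = (1/10, 107/140)
2·[BNF] = 69/140, 2·[BGU] = 3/20
[BNF]:[BGU] = 69/140:3/20 = 23/7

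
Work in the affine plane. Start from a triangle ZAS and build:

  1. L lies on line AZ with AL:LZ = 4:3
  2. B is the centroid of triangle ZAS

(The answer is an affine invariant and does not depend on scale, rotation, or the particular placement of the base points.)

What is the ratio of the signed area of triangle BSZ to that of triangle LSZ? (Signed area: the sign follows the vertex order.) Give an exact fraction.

Set Z = (0, 0), A = (1, 0), S = (0, 1); any affine frame gives the same invariant.
1. L lies on line AZ with AL:LZ = 4:3 ⇒ L = (3/7, 0)
2. B is the centroid of triangle ZAS ⇒ B = (1/3, 1/3)
2·[BSZ] = 1/3, 2·[LSZ] = 3/7
[BSZ]:[LSZ] = 1/3:3/7 = 7/9

[BSZ]:[LSZ] = 7/9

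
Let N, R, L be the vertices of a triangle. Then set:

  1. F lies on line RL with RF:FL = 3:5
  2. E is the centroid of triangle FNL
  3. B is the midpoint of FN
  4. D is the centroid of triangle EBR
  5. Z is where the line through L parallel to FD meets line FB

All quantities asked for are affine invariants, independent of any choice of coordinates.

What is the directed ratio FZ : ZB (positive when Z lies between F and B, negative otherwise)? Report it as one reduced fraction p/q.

FZ:ZB = -25/21

Set N = (0, 0), R = (1, 0), L = (0, 1); any affine frame gives the same invariant.
1. F lies on line RL with RF:FL = 3:5 ⇒ F = (5/8, 3/8)
2. E is the centroid of triangle FNL ⇒ E = (5/24, 11/24)
3. B is the midpoint of FN ⇒ B = (5/16, 3/16)
4. D is the centroid of triangle EBR ⇒ D = (73/144, 31/144)
5. Z is where the line through L parallel to FD meets line FB ⇒ Z = (-85/64, -51/64)
Z = F + t·(B−F) with t = 25/4, so FZ:ZB = t:(1−t) = 25/4:-21/4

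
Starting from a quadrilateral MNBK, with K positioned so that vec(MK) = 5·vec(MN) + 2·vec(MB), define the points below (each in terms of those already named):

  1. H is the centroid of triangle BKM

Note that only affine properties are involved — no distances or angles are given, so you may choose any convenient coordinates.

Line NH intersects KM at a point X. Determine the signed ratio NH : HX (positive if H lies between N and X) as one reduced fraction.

Set M = (0, 0), N = (1, 0), B = (0, 1), K = (5, 2); any affine frame gives the same invariant.
1. H is the centroid of triangle BKM ⇒ H = (5/3, 1)
line NH meets KM at X = (15/11, 6/11)
H = N + t·(X−N) with t = 11/6, so NH:HX = 11/6:-5/6

NH:HX = -11/5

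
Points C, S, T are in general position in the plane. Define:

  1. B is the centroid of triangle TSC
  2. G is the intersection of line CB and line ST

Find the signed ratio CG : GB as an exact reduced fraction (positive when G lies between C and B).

CG:GB = -3

Set C = (0, 0), S = (1, 0), T = (0, 1); any affine frame gives the same invariant.
1. B is the centroid of triangle TSC ⇒ B = (1/3, 1/3)
2. G is the intersection of line CB and line ST ⇒ G = (1/2, 1/2)
G = C + t·(B−C) with t = 3/2, so CG:GB = t:(1−t) = 3/2:-1/2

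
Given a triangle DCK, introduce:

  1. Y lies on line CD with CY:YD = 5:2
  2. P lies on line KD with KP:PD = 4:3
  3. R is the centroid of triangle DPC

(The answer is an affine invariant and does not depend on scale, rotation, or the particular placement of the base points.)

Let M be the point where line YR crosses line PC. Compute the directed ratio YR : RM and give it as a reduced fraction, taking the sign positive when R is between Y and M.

YR:RM = 8/7

Assign D = (0, 0), C = (1, 0), K = (0, 1) — the answer is frame-independent, so this choice is without loss of generality.
1. Y lies on line CD with CY:YD = 5:2 ⇒ Y = (2/7, 0)
2. P lies on line KD with KP:PD = 4:3 ⇒ P = (0, 3/7)
3. R is the centroid of triangle DPC ⇒ R = (1/3, 1/7)
line YR meets PC at M = (3/8, 15/56)
R = Y + t·(M−Y) with t = 8/15, so YR:RM = 8/15:7/15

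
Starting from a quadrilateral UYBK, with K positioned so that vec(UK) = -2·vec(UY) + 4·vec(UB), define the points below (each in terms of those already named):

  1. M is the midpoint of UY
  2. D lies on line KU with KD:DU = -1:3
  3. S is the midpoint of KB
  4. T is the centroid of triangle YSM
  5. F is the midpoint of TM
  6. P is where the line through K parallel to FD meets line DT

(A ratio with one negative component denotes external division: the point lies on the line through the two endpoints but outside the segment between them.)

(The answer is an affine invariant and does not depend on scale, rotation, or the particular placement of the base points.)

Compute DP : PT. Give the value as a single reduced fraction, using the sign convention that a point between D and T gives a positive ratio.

DP:PT = -26/37

Assign U = (0, 0), Y = (1, 0), B = (0, 1), K = (-2, 4) — the answer is frame-independent, so this choice is without loss of generality.
1. M is the midpoint of UY ⇒ M = (1/2, 0)
2. D lies on line KU with KD:DU = -1:3 ⇒ D = (-3, 6)
3. S is the midpoint of KB ⇒ S = (-1, 5/2)
4. T is the centroid of triangle YSM ⇒ T = (1/6, 5/6)
5. F is the midpoint of TM ⇒ F = (1/3, 5/12)
6. P is where the line through K parallel to FD meets line DT ⇒ P = (-346/33, 601/33)
P = D + t·(T−D) with t = -26/11, so DP:PT = t:(1−t) = -26/11:37/11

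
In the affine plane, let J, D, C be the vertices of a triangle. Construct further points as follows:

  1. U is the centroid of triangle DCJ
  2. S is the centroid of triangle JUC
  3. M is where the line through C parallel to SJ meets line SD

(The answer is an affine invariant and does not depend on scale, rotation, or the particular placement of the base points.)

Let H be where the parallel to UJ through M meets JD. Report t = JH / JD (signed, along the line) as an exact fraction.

t = -2/3

Work in coordinates with J = (0, 0), D = (1, 0), C = (0, 1).
1. U is the centroid of triangle DCJ ⇒ U = (1/3, 1/3)
2. S is the centroid of triangle JUC ⇒ S = (1/9, 4/9)
3. M is where the line through C parallel to SJ meets line SD ⇒ M = (-1/9, 5/9)
through M parallel to UJ: direction (-1/3, -1/3); meets JD at H = (-2/3, 0)
H = J + t·(D−J) with t = -2/3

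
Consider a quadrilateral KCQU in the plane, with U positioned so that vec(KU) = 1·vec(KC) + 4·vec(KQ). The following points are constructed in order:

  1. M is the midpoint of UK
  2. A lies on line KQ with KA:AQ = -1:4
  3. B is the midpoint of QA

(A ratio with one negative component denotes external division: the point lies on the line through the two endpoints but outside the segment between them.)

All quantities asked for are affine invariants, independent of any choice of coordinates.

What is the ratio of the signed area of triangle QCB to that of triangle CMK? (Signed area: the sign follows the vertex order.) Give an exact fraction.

[QCB]:[CMK] = -1/3

Work in coordinates with K = (0, 0), C = (1, 0), Q = (0, 1), U = (1, 4).
1. M is the midpoint of UK ⇒ M = (1/2, 2)
2. A lies on line KQ with KA:AQ = -1:4 ⇒ A = (0, -1/3)
3. B is the midpoint of QA ⇒ B = (0, 1/3)
2·[QCB] = -2/3, 2·[CMK] = 2
[QCB]:[CMK] = -2/3:2 = -1/3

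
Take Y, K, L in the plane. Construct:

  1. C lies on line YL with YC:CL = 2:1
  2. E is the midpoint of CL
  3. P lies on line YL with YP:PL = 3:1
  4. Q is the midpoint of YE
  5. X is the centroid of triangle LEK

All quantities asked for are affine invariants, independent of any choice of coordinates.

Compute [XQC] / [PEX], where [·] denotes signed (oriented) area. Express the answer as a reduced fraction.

[XQC]:[PEX] = 3

Work in coordinates with Y = (0, 0), K = (1, 0), L = (0, 1).
1. C lies on line YL with YC:CL = 2:1 ⇒ C = (0, 2/3)
2. E is the midpoint of CL ⇒ E = (0, 5/6)
3. P lies on line YL with YP:PL = 3:1 ⇒ P = (0, 3/4)
4. Q is the midpoint of YE ⇒ Q = (0, 5/12)
5. X is the centroid of triangle LEK ⇒ X = (1/3, 11/18)
2·[XQC] = -1/12, 2·[PEX] = -1/36
[XQC]:[PEX] = -1/12:-1/36 = 3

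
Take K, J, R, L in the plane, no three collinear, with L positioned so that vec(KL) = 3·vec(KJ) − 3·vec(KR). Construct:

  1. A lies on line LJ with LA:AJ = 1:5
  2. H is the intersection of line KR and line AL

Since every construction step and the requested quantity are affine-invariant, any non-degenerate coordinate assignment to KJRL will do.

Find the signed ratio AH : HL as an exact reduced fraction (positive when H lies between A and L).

Set K = (0, 0), J = (1, 0), R = (0, 1), L = (3, -3); any affine frame gives the same invariant.
1. A lies on line LJ with LA:AJ = 1:5 ⇒ A = (8/3, -5/2)
2. H is the intersection of line KR and line AL ⇒ H = (0, 3/2)
H = A + t·(L−A) with t = -8, so AH:HL = t:(1−t) = -8:9

AH:HL = -8/9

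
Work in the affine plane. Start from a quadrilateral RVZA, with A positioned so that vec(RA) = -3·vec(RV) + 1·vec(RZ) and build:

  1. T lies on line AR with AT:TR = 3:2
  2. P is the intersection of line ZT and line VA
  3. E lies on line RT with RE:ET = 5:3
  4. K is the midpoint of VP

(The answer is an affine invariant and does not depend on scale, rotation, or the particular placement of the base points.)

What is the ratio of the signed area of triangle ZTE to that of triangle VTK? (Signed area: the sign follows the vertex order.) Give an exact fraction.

[ZTE]:[VTK] = -3

Assign R = (0, 0), V = (1, 0), Z = (0, 1), A = (-3, 1) — the answer is frame-independent, so this choice is without loss of generality.
1. T lies on line AR with AT:TR = 3:2 ⇒ T = (-6/5, 2/5)
2. P is the intersection of line ZT and line VA ⇒ P = (-1, 1/2)
3. E lies on line RT with RE:ET = 5:3 ⇒ E = (-3/4, 1/4)
4. K is the midpoint of VP ⇒ K = (0, 1/4)
2·[ZTE] = 9/20, 2·[VTK] = -3/20
[ZTE]:[VTK] = 9/20:-3/20 = -3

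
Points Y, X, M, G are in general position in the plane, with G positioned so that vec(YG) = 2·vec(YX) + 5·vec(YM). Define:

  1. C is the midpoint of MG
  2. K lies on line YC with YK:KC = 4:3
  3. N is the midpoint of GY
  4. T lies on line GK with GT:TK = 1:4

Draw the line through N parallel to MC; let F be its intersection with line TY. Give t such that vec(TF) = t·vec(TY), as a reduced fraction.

Choose coordinates Y = (0, 0), X = (1, 0), M = (0, 1), G = (2, 5).
1. C is the midpoint of MG ⇒ C = (1, 3)
2. K lies on line YC with YK:KC = 4:3 ⇒ K = (4/7, 12/7)
3. N is the midpoint of GY ⇒ N = (1, 5/2)
4. T lies on line GK with GT:TK = 1:4 ⇒ T = (12/7, 152/35)
through N parallel to MC: direction (1, 2); meets TY at F = (15/16, 19/8)
F = T + t·(Y−T) with t = 29/64

t = 29/64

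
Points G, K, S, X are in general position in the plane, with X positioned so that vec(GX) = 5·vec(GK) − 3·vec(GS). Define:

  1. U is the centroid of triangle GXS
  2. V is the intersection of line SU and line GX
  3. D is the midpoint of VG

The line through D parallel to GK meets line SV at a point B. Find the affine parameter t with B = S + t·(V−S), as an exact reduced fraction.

t = 7/10

Work in coordinates with G = (0, 0), K = (1, 0), S = (0, 1), X = (5, -3).
1. U is the centroid of triangle GXS ⇒ U = (5/3, -2/3)
2. V is the intersection of line SU and line GX ⇒ V = (5/2, -3/2)
3. D is the midpoint of VG ⇒ D = (5/4, -3/4)
through D parallel to GK: direction (1, 0); meets SV at B = (7/4, -3/4)
B = S + t·(V−S) with t = 7/10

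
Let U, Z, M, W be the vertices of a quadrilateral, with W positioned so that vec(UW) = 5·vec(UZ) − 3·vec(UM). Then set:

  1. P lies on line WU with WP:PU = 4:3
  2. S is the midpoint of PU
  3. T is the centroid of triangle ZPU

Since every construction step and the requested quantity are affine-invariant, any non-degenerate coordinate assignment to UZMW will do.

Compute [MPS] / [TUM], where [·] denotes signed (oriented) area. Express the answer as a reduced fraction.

[MPS]:[TUM] = 45/44

Choose coordinates U = (0, 0), Z = (1, 0), M = (0, 1), W = (5, -3).
1. P lies on line WU with WP:PU = 4:3 ⇒ P = (15/7, -9/7)
2. S is the midpoint of PU ⇒ S = (15/14, -9/14)
3. T is the centroid of triangle ZPU ⇒ T = (22/21, -3/7)
2·[MPS] = -15/14, 2·[TUM] = -22/21
[MPS]:[TUM] = -15/14:-22/21 = 45/44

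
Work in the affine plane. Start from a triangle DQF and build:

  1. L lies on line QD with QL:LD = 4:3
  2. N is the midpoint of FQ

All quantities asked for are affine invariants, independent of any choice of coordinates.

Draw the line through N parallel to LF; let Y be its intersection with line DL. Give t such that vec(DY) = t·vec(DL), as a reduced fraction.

Work in coordinates with D = (0, 0), Q = (1, 0), F = (0, 1).
1. L lies on line QD with QL:LD = 4:3 ⇒ L = (3/7, 0)
2. N is the midpoint of FQ ⇒ N = (1/2, 1/2)
through N parallel to LF: direction (-3/7, 1); meets DL at Y = (5/7, 0)
Y = D + t·(L−D) with t = 5/3

t = 5/3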